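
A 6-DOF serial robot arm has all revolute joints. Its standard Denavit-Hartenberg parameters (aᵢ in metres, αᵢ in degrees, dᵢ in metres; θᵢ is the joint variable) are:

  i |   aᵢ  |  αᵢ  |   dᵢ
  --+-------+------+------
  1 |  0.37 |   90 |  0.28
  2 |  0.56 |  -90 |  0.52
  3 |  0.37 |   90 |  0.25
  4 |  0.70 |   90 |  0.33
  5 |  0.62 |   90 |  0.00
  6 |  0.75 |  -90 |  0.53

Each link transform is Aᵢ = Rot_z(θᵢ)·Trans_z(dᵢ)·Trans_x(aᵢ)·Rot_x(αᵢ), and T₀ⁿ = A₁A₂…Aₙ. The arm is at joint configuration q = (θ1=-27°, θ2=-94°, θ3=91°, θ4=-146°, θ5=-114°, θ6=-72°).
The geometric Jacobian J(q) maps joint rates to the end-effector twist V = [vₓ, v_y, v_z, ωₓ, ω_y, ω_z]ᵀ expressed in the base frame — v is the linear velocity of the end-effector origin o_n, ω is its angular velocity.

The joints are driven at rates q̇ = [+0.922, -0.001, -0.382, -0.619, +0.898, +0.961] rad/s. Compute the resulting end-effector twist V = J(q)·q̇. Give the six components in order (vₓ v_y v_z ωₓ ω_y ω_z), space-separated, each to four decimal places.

-0.6753 -0.2035 1.0430 0.8740 -0.1955 1.0939

o_n = [0.2320, 0.2779, -0.0127]
J₁: ẑ×o_n = [-0.2779, 0.2320, 0.0000], ω = ẑ
J2: z=[-0.4540, -0.8910, 0.0000] o=[0.3297, -0.1680, 0.2800] → [0.2608, -0.1329, -0.2894, -0.4540, -0.8910, 0.0000]
J3: z=[0.8888, -0.4529, -0.0698] o=[0.0588, -0.6136, -0.2786] → [-0.0583, -0.2485, 0.8708, 0.8888, -0.4529, -0.0698]
J4: z=[-0.0542, 0.0472, -0.9974] o=[0.4494, -0.3974, -0.2896] → [0.6866, 0.2318, -0.0264, -0.0542, 0.0472, -0.9974]
J5: z=[0.4824, -0.8733, -0.0676] o=[-0.1805, -0.7212, -0.6016] → [-0.4468, -0.3120, 0.8423, 0.4824, -0.8733, -0.0676]
J6: z=[0.7766, 0.4621, -0.4281] o=[0.0707, -0.6257, -0.0428] → [0.4008, -0.0925, 0.6271, 0.7766, 0.4621, -0.4281]
V = J·q̇ = [-0.6753, -0.2035, 1.0430, 0.8740, -0.1955, 1.0939]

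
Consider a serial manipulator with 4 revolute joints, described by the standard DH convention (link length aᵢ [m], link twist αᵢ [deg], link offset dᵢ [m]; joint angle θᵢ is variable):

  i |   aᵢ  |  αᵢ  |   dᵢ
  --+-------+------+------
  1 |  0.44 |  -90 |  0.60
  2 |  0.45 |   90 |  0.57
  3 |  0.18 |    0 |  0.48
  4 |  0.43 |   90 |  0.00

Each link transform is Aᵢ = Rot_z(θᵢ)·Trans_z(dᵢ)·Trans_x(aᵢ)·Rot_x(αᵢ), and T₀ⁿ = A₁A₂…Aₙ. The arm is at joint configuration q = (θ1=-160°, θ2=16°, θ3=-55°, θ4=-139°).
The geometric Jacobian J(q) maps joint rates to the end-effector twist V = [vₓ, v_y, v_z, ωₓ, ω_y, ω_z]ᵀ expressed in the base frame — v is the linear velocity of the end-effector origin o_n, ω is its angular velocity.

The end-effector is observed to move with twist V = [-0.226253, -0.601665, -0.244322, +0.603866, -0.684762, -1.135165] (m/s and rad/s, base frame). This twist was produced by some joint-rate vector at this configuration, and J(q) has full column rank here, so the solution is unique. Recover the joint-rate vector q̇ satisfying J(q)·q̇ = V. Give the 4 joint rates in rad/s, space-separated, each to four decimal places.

o_n = [-0.4806, -0.7353, 1.0239]
J₁: ẑ×o_n = [0.7353, -0.4806, 0.0000], ω = ẑ
J2: z=[0.3420, -0.9397, 0.0000] o=[-0.4135, -0.1505, 0.6000] → [-0.3983, -0.1450, -0.2631, 0.3420, -0.9397, 0.0000]
J3: z=[-0.2590, -0.0943, 0.9613] o=[-0.6250, -0.8341, 0.4760] → [-0.1466, 0.2808, -0.0120, -0.2590, -0.0943, 0.9613]
J4: z=[-0.2590, -0.0943, 0.9613] o=[-0.8930, -0.7747, 0.9089] → [-0.0487, 0.4263, 0.0287, -0.2590, -0.0943, 0.9613]
q̇ = J⁺·V = [0.0270, 0.8500, -0.3430, -0.8660]

0.0270 0.8500 -0.3430 -0.8660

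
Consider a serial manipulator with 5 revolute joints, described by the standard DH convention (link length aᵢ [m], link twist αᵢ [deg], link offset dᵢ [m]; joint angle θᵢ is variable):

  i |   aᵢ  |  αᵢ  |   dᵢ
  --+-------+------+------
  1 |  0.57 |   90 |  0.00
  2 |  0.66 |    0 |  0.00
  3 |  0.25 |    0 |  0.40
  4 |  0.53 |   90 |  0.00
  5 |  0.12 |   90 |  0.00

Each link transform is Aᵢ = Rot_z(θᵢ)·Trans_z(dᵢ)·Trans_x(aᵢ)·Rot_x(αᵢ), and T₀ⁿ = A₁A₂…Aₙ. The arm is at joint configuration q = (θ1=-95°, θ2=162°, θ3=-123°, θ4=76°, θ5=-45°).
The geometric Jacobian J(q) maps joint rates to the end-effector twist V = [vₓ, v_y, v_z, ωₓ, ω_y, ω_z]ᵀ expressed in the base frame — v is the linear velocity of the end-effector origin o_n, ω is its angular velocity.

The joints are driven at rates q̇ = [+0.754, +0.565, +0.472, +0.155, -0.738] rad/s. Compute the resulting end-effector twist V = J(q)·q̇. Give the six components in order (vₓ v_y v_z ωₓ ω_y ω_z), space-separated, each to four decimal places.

0.0289 0.6786 -0.5197 -1.1292 0.7702 0.4421

o_n = [-0.3032, 0.1503, 0.9185]
J₁: ẑ×o_n = [-0.1503, -0.3032, 0.0000], ω = ẑ
J2: z=[-0.9962, 0.0872, 0.0000] o=[-0.0497, -0.5678, 0.0000] → [0.0801, 0.9150, -0.6933, -0.9962, 0.0872, 0.0000]
J3: z=[-0.9962, 0.0872, 0.0000] o=[0.0050, 0.0575, 0.2040] → [0.0623, 0.7119, -0.0656, -0.9962, 0.0872, 0.0000]
J4: z=[-0.9962, 0.0872, 0.0000] o=[-0.4104, -0.1012, 0.3613] → [0.0486, 0.5551, -0.2598, -0.9962, 0.0872, 0.0000]
J5: z=[-0.0790, -0.9029, 0.4226] o=[-0.3909, 0.1219, 0.8416] → [-0.0814, 0.0431, 0.0769, -0.0790, -0.9029, 0.4226]
V = J·q̇ = [0.0289, 0.6786, -0.5197, -1.1292, 0.7702, 0.4421]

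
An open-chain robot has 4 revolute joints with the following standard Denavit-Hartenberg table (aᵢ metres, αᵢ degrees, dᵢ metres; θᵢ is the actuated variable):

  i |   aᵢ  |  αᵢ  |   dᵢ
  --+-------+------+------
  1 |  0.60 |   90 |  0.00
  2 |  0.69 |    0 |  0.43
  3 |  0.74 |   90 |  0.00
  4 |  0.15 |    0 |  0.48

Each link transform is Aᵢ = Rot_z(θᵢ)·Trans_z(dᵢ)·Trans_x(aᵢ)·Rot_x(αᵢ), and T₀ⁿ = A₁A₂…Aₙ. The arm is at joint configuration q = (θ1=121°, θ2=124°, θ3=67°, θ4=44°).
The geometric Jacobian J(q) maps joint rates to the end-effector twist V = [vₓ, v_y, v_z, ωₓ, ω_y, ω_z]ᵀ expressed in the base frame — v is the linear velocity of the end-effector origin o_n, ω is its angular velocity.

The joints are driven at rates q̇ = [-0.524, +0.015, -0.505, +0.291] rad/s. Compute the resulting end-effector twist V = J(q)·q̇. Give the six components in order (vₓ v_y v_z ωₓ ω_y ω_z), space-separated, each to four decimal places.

-0.2367 -0.2672 0.4527 -0.3914 -0.3000 -0.2383

o_n = [0.8234, -0.3332, 0.8814]
J₁: ẑ×o_n = [0.3332, 0.8234, -0.0000], ω = ẑ
J2: z=[0.8572, 0.5150, 0.0000] o=[-0.3090, 0.5143, 0.0000] → [0.4540, -0.7555, -1.3098, 0.8572, 0.5150, 0.0000]
J3: z=[0.8572, 0.5150, 0.0000] o=[0.2583, 0.4050, 0.5720] → [0.1593, -0.2652, -0.9239, 0.8572, 0.5150, 0.0000]
J4: z=[0.0983, -0.1636, 0.9816] o=[0.6324, -0.2176, 0.4308] → [0.0398, 0.1432, 0.0199, 0.0983, -0.1636, 0.9816]
V = J·q̇ = [-0.2367, -0.2672, 0.4527, -0.3914, -0.3000, -0.2383]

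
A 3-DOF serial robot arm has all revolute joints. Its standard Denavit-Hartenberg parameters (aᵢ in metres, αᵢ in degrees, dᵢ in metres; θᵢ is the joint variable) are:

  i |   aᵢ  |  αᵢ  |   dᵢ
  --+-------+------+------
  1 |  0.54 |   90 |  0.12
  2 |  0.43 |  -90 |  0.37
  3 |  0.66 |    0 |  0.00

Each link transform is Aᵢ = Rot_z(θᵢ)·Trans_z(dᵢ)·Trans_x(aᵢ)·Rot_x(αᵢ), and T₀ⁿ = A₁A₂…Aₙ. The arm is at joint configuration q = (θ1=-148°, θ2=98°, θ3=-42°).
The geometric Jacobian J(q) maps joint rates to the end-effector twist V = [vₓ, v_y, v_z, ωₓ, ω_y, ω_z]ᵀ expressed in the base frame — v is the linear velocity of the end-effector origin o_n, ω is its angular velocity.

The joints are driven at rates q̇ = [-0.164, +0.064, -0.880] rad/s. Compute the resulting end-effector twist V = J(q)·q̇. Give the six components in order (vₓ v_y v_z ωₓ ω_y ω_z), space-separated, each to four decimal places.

o_n = [-0.7794, 0.4700, 1.0315]
J₁: ẑ×o_n = [-0.4700, -0.7794, 0.0000], ω = ẑ
J2: z=[-0.5299, 0.8480, 0.0000] o=[-0.4579, -0.2862, 0.1200] → [0.7730, 0.4830, -0.1281, -0.5299, 0.8480, 0.0000]
J3: z=[0.8398, 0.5248, -0.1392] o=[-0.6033, 0.0593, 0.5458] → [0.3120, -0.3834, 0.4373, 0.8398, 0.5248, -0.1392]
V = J·q̇ = [-0.1480, 0.4961, -0.3930, -0.7729, -0.4075, -0.0415]

-0.1480 0.4961 -0.3930 -0.7729 -0.4075 -0.0415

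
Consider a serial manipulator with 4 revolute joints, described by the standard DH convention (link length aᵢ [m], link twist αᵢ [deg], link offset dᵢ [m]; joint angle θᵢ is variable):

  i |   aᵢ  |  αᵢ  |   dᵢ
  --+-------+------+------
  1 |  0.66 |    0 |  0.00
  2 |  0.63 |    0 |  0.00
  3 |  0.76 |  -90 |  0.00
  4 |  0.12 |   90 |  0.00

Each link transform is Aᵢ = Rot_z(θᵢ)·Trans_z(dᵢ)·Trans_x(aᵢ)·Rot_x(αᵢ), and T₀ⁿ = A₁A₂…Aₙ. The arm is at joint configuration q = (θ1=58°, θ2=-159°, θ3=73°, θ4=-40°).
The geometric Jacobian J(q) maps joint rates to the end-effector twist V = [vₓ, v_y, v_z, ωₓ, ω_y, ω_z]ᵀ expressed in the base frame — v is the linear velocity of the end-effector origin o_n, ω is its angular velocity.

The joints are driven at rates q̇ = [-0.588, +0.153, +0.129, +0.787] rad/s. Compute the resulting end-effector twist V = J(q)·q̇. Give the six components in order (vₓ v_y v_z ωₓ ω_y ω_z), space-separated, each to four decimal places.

o_n = [0.9817, -0.4587, 0.0771]
J₁: ẑ×o_n = [0.4587, 0.9817, -0.0000], ω = ẑ
J2: z=[0.0000, 0.0000, 1.0000] o=[0.3497, 0.5597, 0.0000] → [1.0184, 0.6320, -0.0000, 0.0000, 0.0000, 1.0000]
J3: z=[0.0000, 0.0000, 1.0000] o=[0.2295, -0.0587, 0.0000] → [0.4000, 0.7522, -0.0000, 0.0000, 0.0000, 1.0000]
J4: z=[0.4695, 0.8829, 0.0000] o=[0.9006, -0.4155, 0.0000] → [0.0681, -0.0362, -0.0919, 0.4695, 0.8829, 0.0000]
V = J·q̇ = [-0.0087, -0.4120, -0.0723, 0.3695, 0.6949, -0.3060]

-0.0087 -0.4120 -0.0723 0.3695 0.6949 -0.3060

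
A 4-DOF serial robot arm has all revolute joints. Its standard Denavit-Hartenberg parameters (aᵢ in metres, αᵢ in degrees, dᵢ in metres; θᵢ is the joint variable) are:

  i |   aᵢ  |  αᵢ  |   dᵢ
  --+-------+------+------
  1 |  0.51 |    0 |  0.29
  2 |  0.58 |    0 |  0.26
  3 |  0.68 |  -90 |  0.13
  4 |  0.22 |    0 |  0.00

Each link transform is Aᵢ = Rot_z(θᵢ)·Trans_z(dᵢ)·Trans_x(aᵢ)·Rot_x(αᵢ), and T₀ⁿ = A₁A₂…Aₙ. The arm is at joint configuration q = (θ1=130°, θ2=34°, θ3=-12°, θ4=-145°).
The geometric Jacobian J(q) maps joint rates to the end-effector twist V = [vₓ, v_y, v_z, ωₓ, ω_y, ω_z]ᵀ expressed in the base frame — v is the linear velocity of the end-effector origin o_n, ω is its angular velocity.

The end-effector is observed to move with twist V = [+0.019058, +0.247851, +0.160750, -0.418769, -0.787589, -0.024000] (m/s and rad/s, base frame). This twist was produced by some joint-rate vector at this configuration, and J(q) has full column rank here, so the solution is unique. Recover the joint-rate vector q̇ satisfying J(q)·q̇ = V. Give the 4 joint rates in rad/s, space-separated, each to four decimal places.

o_n = [-1.3266, 0.7852, 0.8062]
J₁: ẑ×o_n = [-0.7852, -1.3266, 0.0000], ω = ẑ
J2: z=[0.0000, 0.0000, 1.0000] o=[-0.3278, 0.3907, 0.2900] → [-0.3945, -0.9988, 0.0000, 0.0000, 0.0000, 1.0000]
J3: z=[0.0000, 0.0000, 1.0000] o=[-0.8854, 0.5506, 0.5500] → [-0.2346, -0.4413, 0.0000, 0.0000, 0.0000, 1.0000]
J4: z=[-0.4695, -0.8829, 0.0000] o=[-1.4858, 0.8698, 0.6800] → [-0.1114, 0.0592, 0.1802, -0.4695, -0.8829, 0.0000]
q̇ = J⁺·V = [-0.2020, -0.0100, 0.1880, 0.8920]

-0.2020 -0.0100 0.1880 0.8920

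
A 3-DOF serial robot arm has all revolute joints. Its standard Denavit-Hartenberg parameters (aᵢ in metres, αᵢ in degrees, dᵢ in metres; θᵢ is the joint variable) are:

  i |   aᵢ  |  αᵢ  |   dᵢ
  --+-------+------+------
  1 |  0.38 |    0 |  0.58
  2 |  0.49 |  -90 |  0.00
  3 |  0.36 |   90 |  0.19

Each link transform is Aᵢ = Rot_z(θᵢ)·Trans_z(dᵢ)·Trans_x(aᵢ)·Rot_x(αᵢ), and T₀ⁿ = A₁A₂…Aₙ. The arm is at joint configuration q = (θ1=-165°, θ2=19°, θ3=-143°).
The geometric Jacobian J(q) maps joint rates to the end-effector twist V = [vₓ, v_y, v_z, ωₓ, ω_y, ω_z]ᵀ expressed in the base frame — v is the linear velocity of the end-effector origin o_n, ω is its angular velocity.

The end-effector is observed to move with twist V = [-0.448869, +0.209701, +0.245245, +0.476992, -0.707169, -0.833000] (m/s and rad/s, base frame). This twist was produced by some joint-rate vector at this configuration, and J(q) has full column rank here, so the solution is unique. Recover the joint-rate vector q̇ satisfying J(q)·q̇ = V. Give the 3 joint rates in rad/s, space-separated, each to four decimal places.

-0.7130 -0.1200 0.8530

o_n = [-0.4287, -0.3691, 0.7967]
J₁: ẑ×o_n = [0.3691, -0.4287, 0.0000], ω = ẑ
J2: z=[0.0000, 0.0000, 1.0000] o=[-0.3671, -0.0984, 0.5800] → [0.2707, -0.0616, 0.0000, 0.0000, 0.0000, 1.0000]
J3: z=[0.5592, -0.8290, 0.0000] o=[-0.7733, -0.3724, 0.5800] → [-0.1796, -0.1212, 0.2875, 0.5592, -0.8290, 0.0000]
q̇ = J⁺·V = [-0.7130, -0.1200, 0.8530]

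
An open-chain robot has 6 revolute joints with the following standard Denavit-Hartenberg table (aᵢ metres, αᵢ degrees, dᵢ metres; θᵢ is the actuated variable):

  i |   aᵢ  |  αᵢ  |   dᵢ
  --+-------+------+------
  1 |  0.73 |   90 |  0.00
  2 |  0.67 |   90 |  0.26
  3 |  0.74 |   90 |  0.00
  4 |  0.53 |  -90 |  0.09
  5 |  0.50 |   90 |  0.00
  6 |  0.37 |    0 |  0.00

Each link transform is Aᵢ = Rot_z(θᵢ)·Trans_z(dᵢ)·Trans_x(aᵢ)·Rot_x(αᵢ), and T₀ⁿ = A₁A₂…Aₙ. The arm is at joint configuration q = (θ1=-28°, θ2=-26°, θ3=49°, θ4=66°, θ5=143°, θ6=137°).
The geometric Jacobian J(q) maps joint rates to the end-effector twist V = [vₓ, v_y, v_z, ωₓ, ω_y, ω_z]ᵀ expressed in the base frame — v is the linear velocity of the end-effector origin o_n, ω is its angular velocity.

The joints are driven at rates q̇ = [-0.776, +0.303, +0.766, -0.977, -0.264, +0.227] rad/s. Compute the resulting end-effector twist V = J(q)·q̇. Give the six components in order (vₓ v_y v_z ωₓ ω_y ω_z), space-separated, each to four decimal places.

-1.2979 -1.4035 0.1459 -1.4466 -0.6883 -1.1823

o_n = [0.9565, -1.3948, -0.8419]
J₁: ẑ×o_n = [1.3948, 0.9565, -0.0000], ω = ẑ
J2: z=[-0.4695, -0.8829, 0.0000] o=[0.6446, -0.3427, 0.0000] → [0.7434, -0.3952, 0.7693, -0.4695, -0.8829, 0.0000]
J3: z=[-0.3871, 0.2058, -0.8988] o=[1.0542, -0.8550, -0.2937] → [-0.5980, -0.1243, 0.2290, -0.3871, 0.2058, -0.8988]
J4: z=[0.9069, 0.2608, -0.3308] o=[1.1773, -1.5530, -0.5065] → [-0.0351, 0.3772, 0.2010, 0.9069, 0.2608, -0.3308]
J5: z=[-0.3094, 0.9454, -0.1028] o=[1.1073, -1.6332, -1.0335] → [0.2056, 0.0748, 0.0689, -0.3094, 0.9454, -0.1028]
J6: z=[-0.8964, -0.3260, -0.3003] o=[0.9486, -1.6335, -0.5593] → [0.1638, -0.2556, -0.2115, -0.8964, -0.3260, -0.3003]
V = J·q̇ = [-1.2979, -1.4035, 0.1459, -1.4466, -0.6883, -1.1823]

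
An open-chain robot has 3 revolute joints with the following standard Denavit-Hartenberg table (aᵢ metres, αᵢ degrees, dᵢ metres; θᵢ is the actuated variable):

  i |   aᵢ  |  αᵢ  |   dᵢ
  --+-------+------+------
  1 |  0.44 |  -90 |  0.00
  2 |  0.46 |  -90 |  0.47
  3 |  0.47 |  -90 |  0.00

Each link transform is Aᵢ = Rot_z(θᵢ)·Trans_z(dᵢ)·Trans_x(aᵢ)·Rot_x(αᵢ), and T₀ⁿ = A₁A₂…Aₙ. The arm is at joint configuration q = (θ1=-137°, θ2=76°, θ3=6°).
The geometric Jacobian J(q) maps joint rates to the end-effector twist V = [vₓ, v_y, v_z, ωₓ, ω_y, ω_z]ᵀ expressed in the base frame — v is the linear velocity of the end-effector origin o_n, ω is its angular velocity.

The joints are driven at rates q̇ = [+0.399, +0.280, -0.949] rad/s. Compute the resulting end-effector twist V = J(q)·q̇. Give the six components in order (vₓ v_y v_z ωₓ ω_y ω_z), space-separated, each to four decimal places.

o_n = [-0.1989, -0.7609, -0.8999]
J₁: ẑ×o_n = [0.7609, -0.1989, 0.0000], ω = ẑ
J2: z=[0.6820, -0.7314, 0.0000] o=[-0.3218, -0.3001, 0.0000] → [0.6581, 0.6137, -0.2244, 0.6820, -0.7314, 0.0000]
J3: z=[0.7096, 0.6617, -0.2419] o=[-0.0826, -0.7197, -0.4463] → [-0.3101, 0.3500, 0.0477, 0.7096, 0.6617, -0.2419]
V = J·q̇ = [0.7822, -0.2396, -0.1081, -0.4825, -0.8328, 0.6286]

0.7822 -0.2396 -0.1081 -0.4825 -0.8328 0.6286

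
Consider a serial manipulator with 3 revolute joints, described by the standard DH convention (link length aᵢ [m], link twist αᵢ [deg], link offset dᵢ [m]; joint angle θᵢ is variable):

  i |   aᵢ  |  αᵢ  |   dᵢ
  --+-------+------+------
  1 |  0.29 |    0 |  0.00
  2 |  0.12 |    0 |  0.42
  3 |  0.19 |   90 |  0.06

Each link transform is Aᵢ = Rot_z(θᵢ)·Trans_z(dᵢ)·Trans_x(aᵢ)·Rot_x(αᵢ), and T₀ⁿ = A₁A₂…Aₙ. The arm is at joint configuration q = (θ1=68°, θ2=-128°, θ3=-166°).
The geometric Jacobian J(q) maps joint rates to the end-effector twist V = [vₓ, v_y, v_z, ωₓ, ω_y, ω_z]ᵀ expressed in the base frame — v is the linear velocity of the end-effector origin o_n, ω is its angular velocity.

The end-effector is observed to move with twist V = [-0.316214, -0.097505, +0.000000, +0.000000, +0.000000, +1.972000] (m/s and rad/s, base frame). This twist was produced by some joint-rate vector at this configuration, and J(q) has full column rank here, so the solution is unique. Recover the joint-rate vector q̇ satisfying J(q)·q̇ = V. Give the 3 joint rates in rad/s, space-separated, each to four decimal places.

o_n = [0.0367, 0.3016, 0.4800]
J₁: ẑ×o_n = [-0.3016, 0.0367, 0.0000], ω = ẑ
J2: z=[0.0000, 0.0000, 1.0000] o=[0.1086, 0.2689, 0.0000] → [-0.0328, -0.0720, 0.0000, 0.0000, 0.0000, 1.0000]
J3: z=[0.0000, 0.0000, 1.0000] o=[0.1686, 0.1650, 0.4200] → [-0.1367, -0.1320, 0.0000, 0.0000, 0.0000, 1.0000]
q̇ = J⁺·V = [0.7190, 0.6920, 0.5610]

0.7190 0.6920 0.5610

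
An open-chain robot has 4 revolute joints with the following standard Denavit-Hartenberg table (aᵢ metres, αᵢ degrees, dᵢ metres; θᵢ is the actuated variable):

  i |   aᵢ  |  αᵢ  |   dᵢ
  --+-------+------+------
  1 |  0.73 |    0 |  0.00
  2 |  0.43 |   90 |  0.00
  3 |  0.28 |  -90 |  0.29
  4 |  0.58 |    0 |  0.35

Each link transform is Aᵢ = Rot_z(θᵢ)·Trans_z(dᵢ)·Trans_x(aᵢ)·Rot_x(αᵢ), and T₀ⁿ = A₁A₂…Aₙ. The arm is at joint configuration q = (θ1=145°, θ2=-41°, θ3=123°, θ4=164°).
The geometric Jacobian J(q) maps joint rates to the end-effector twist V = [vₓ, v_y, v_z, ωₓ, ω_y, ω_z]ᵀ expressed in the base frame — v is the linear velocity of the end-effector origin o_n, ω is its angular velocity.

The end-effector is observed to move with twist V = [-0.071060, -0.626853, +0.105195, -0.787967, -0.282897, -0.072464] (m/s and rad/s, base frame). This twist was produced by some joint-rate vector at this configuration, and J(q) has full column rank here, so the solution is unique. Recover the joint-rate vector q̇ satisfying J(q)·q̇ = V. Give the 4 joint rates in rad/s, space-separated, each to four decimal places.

o_n = [-0.5413, 0.7293, -0.4234]
J₁: ẑ×o_n = [-0.7293, -0.5413, 0.0000], ω = ẑ
J2: z=[0.0000, 0.0000, 1.0000] o=[-0.5980, 0.4187, 0.0000] → [-0.3106, 0.0567, 0.0000, 0.0000, 0.0000, 1.0000]
J3: z=[0.9703, 0.2419, 0.0000] o=[-0.7020, 0.8359, 0.0000] → [-0.1024, 0.4108, -0.1424, 0.9703, 0.2419, 0.0000]
J4: z=[0.2029, -0.8138, -0.5446] o=[-0.3837, 0.7581, 0.2348] → [0.5199, 0.2194, -0.1341, 0.2029, -0.8138, -0.5446]
q̇ = J⁺·V = [0.5110, -0.5290, -0.8330, 0.1000]

0.5110 -0.5290 -0.8330 0.1000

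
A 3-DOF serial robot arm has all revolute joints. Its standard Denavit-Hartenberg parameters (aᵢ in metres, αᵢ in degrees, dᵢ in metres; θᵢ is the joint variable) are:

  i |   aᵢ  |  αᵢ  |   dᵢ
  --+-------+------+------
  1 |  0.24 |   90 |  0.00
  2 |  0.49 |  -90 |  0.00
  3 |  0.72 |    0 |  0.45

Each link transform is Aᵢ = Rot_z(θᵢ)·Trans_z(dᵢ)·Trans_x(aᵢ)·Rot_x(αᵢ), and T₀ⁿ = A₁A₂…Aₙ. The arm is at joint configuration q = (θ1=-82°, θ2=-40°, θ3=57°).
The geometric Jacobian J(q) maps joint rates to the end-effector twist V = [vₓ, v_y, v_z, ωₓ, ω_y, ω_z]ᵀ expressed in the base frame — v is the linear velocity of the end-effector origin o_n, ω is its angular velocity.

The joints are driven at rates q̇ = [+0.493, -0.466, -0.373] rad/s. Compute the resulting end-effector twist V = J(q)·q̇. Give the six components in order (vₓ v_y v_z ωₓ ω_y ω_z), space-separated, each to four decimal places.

o_n = [0.7657, -1.1092, -0.2223]
J₁: ẑ×o_n = [1.1092, 0.7657, -0.0000], ω = ẑ
J2: z=[-0.9903, -0.1392, 0.0000] o=[0.0334, -0.2377, 0.0000] → [0.0309, -0.2201, 0.9650, -0.9903, -0.1392, 0.0000]
J3: z=[0.0895, -0.6365, 0.7660] o=[0.0856, -0.6094, -0.3150] → [0.3239, 0.5126, 0.3881, 0.0895, -0.6365, 0.7660]
V = J·q̇ = [0.4116, 0.2888, -0.5945, 0.4281, 0.3023, 0.2073]

0.4116 0.2888 -0.5945 0.4281 0.3023 0.2073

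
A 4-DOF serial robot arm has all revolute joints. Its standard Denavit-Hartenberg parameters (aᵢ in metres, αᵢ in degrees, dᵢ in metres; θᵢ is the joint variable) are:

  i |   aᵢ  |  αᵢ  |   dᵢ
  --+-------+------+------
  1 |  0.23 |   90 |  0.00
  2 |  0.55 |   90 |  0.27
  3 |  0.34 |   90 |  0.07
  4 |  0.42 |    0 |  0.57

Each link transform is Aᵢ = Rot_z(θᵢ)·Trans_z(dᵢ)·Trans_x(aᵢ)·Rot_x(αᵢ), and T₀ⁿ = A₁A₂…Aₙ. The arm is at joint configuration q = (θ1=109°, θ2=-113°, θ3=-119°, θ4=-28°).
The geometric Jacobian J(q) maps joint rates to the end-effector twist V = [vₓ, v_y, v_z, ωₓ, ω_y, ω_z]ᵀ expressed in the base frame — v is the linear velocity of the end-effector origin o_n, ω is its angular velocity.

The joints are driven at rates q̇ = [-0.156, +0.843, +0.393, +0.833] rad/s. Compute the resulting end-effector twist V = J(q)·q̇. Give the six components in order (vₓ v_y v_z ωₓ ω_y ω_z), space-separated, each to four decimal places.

o_n = [-0.2216, 0.4119, 0.2202]
J₁: ẑ×o_n = [-0.4119, -0.2216, 0.0000], ω = ẑ
J2: z=[0.9455, 0.3256, 0.0000] o=[-0.0749, 0.2175, 0.0000] → [0.0717, -0.2082, 0.2316, 0.9455, 0.3256, 0.0000]
J3: z=[0.2997, -0.8704, 0.3907] o=[0.2504, 0.1022, -0.5063] → [-0.7533, -0.4021, -0.3179, 0.2997, -0.8704, 0.3907]
J4: z=[0.3471, 0.4810, 0.8051] o=[-0.0308, 0.0053, -0.3272] → [-0.0641, -0.3436, 0.2329, 0.3471, 0.4810, 0.8051]
V = J·q̇ = [-0.2247, -0.5852, 0.2643, 1.2040, 0.3330, 0.6682]

-0.2247 -0.5852 0.2643 1.2040 0.3330 0.6682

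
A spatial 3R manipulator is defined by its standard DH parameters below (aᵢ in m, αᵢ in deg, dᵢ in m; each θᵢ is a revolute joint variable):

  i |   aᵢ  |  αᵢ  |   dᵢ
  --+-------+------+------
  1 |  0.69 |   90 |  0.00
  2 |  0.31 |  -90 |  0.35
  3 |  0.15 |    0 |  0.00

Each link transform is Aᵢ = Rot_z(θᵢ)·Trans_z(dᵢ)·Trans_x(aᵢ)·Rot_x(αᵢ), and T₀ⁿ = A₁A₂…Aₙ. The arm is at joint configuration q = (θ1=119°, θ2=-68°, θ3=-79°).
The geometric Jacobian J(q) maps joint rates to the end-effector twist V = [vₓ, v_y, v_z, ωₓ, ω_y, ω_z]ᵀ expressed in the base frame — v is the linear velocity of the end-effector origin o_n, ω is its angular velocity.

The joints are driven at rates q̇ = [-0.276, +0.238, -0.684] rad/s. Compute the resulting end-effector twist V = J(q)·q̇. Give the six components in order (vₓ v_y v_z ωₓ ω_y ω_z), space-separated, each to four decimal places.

0.2629 0.0311 0.1236 0.5156 -0.4393 -0.5322

o_n = [0.0389, 0.9555, -0.3140]
J₁: ẑ×o_n = [-0.9555, 0.0389, 0.0000], ω = ẑ
J2: z=[0.8746, 0.4848, 0.0000] o=[-0.3345, 0.6035, 0.0000] → [-0.1522, 0.2746, 0.1268, 0.8746, 0.4848, 0.0000]
J3: z=[-0.4495, 0.8109, 0.3746] o=[-0.0847, 0.8747, -0.2874] → [-0.0518, 0.0344, -0.1365, -0.4495, 0.8109, 0.3746]
V = J·q̇ = [0.2629, 0.0311, 0.1236, 0.5156, -0.4393, -0.5322]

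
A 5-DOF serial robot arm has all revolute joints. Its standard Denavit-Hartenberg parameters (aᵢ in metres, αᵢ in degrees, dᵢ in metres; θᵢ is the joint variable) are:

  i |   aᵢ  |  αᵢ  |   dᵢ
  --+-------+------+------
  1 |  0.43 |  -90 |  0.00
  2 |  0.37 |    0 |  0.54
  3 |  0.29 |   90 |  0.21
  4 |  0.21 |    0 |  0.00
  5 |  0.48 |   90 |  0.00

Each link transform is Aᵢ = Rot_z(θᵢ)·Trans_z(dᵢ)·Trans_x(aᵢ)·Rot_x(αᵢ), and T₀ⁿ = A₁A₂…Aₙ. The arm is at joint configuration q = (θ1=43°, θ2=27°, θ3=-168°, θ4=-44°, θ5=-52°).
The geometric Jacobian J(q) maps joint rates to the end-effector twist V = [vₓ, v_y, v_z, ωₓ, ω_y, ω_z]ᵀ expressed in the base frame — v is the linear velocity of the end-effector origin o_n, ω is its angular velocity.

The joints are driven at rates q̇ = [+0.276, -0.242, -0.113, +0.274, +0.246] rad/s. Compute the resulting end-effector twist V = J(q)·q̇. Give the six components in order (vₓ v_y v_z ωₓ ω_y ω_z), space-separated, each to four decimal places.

o_n = [0.2470, 0.4036, 0.0780]
J₁: ẑ×o_n = [-0.4036, 0.2470, 0.0000], ω = ẑ
J2: z=[-0.6820, 0.7314, 0.0000] o=[0.3145, 0.2933, 0.0000] → [0.0571, 0.0532, -0.0259, -0.6820, 0.7314, 0.0000]
J3: z=[-0.6820, 0.7314, 0.0000] o=[0.1873, 0.9130, -0.1680] → [0.1799, 0.1678, 0.3038, -0.6820, 0.7314, 0.0000]
J4: z=[-0.4603, -0.4292, -0.7771] o=[-0.1207, 0.9129, 0.0145] → [-0.4230, -0.2565, 0.3922, -0.4603, -0.4292, -0.7771]
J5: z=[-0.4603, -0.4292, -0.7771] o=[-0.1071, 0.7262, 0.1096] → [-0.2371, -0.2897, 0.3004, -0.4603, -0.4292, -0.7771]
V = J·q̇ = [-0.3198, -0.1052, 0.1533, 0.0028, -0.4828, -0.1281]

-0.3198 -0.1052 0.1533 0.0028 -0.4828 -0.1281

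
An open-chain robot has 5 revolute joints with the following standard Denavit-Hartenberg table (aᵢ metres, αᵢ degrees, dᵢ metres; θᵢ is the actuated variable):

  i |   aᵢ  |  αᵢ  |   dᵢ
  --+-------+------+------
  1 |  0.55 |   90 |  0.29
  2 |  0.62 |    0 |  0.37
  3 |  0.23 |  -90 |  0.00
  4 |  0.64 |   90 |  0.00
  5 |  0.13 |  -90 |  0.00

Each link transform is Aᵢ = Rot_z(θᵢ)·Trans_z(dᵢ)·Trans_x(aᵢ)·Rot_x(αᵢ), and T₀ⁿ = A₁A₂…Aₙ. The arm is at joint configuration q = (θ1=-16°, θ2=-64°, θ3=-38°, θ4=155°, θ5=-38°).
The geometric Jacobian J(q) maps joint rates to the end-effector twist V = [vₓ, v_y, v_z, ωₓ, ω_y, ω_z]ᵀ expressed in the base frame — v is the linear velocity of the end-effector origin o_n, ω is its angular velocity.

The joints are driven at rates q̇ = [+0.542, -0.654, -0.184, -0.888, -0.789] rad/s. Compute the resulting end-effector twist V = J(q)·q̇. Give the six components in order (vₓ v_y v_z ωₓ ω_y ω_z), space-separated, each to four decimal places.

0.1804 1.0132 -0.5010 -0.7344 0.3385 1.0528

o_n = [0.7877, -0.2844, 0.1826]
J₁: ẑ×o_n = [0.2844, 0.7877, -0.0000], ω = ẑ
J2: z=[-0.2756, -0.9613, 0.0000] o=[0.5287, -0.1516, 0.2900] → [0.1032, -0.0296, 0.2856, -0.2756, -0.9613, 0.0000]
J3: z=[-0.2756, -0.9613, 0.0000] o=[0.6880, -0.5822, -0.2673] → [-0.4324, 0.1240, 0.0138, -0.2756, -0.9613, 0.0000]
J4: z=[0.9403, -0.2696, -0.2079] o=[0.6420, -0.5690, -0.4922] → [-0.1228, -0.6648, 0.3069, 0.9403, -0.2696, -0.2079]
J5: z=[0.1653, 0.8954, -0.4134] o=[0.8325, -0.3422, 0.0751] → [0.1201, 0.0007, 0.0497, 0.1653, 0.8954, -0.4134]
V = J·q̇ = [0.1804, 1.0132, -0.5010, -0.7344, 0.3385, 1.0528]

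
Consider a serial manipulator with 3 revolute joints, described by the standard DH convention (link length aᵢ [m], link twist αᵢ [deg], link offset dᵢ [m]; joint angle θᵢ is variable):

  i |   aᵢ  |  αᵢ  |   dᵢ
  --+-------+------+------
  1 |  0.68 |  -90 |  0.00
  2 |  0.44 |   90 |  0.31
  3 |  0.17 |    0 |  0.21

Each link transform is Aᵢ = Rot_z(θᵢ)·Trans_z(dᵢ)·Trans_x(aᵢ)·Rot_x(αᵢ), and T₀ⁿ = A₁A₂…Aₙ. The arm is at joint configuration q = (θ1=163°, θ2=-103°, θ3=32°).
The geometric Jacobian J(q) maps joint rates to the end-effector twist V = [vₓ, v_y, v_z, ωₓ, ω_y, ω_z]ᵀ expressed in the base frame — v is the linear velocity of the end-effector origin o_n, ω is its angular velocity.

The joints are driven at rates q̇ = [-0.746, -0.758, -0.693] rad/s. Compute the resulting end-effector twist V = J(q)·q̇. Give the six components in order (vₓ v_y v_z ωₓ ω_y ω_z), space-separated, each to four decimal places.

o_n = [-0.4459, -0.2820, 0.5220]
J₁: ẑ×o_n = [0.2820, -0.4459, 0.0000], ω = ẑ
J2: z=[-0.2924, -0.9563, 0.0000] o=[-0.6503, 0.1988, 0.0000] → [-0.4991, 0.1526, 0.3360, -0.2924, -0.9563, 0.0000]
J3: z=[0.9318, -0.2849, -0.2250] o=[-0.6463, -0.1266, 0.4287] → [-0.0615, -0.1319, -0.0878, 0.9318, -0.2849, -0.2250]
V = J·q̇ = [0.2106, 0.3084, -0.1939, -0.4241, 0.9223, -0.5901]

0.2106 0.3084 -0.1939 -0.4241 0.9223 -0.5901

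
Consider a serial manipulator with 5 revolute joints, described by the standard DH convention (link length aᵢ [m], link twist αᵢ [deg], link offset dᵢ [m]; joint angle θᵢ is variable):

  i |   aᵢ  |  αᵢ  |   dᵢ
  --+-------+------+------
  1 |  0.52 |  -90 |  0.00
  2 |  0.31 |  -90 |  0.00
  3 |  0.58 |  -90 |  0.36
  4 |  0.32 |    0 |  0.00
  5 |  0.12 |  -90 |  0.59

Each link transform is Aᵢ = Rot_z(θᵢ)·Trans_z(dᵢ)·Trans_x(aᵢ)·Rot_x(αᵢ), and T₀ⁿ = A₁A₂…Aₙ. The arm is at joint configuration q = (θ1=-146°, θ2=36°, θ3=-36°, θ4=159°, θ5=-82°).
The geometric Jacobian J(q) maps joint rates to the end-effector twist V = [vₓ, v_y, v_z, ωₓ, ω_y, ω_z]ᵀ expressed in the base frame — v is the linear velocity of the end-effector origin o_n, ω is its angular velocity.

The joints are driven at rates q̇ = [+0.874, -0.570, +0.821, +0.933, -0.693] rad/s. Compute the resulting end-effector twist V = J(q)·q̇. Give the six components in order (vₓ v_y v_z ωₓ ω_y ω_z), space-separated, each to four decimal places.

0.1111 -0.4804 0.3617 -0.1219 0.8396 0.1269

o_n = [-1.1419, -0.4130, -0.6365]
J₁: ẑ×o_n = [0.4130, -1.1419, 0.0000], ω = ẑ
J2: z=[0.5592, -0.8290, 0.0000] o=[-0.4311, -0.2908, 0.0000] → [0.5277, 0.3559, -0.6576, 0.5592, -0.8290, 0.0000]
J3: z=[0.4873, 0.3287, -0.8090] o=[-0.6390, -0.4310, -0.1822] → [-0.1348, 0.6282, 0.1741, 0.4873, 0.3287, -0.8090]
J4: z=[-0.8466, 0.4048, -0.3455] o=[-0.5877, -0.8076, -0.7493] → [0.1820, 0.2869, -0.1097, -0.8466, 0.4048, -0.3455]
J5: z=[-0.8466, 0.4048, -0.3455] o=[-0.5796, -0.5904, -0.5144] → [0.0119, 0.0909, 0.0774, -0.8466, 0.4048, -0.3455]
V = J·q̇ = [0.1111, -0.4804, 0.3617, -0.1219, 0.8396, 0.1269]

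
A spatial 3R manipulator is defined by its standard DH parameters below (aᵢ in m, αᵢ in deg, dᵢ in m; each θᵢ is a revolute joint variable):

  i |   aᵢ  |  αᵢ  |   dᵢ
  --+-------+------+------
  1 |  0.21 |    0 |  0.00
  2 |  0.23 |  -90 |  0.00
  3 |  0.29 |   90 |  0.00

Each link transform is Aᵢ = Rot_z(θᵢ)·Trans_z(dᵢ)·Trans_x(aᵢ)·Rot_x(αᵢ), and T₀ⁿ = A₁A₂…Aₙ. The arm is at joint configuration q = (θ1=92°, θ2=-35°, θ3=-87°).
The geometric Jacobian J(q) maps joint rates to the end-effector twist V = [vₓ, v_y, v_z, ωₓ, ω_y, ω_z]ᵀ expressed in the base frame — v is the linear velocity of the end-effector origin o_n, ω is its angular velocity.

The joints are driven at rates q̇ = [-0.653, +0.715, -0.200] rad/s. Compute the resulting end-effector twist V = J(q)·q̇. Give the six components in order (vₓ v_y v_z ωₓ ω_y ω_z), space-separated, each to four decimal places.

0.0928 -0.0355 0.0030 0.1677 -0.1089 0.0620

o_n = [0.1262, 0.4155, 0.2896]
J₁: ẑ×o_n = [-0.4155, 0.1262, 0.0000], ω = ẑ
J2: z=[0.0000, 0.0000, 1.0000] o=[-0.0073, 0.2099, 0.0000] → [-0.2056, 0.1335, 0.0000, 0.0000, 0.0000, 1.0000]
J3: z=[-0.8387, 0.5446, 0.0000] o=[0.1179, 0.4028, 0.0000] → [0.1577, 0.2429, -0.0152, -0.8387, 0.5446, 0.0000]
V = J·q̇ = [0.0928, -0.0355, 0.0030, 0.1677, -0.1089, 0.0620]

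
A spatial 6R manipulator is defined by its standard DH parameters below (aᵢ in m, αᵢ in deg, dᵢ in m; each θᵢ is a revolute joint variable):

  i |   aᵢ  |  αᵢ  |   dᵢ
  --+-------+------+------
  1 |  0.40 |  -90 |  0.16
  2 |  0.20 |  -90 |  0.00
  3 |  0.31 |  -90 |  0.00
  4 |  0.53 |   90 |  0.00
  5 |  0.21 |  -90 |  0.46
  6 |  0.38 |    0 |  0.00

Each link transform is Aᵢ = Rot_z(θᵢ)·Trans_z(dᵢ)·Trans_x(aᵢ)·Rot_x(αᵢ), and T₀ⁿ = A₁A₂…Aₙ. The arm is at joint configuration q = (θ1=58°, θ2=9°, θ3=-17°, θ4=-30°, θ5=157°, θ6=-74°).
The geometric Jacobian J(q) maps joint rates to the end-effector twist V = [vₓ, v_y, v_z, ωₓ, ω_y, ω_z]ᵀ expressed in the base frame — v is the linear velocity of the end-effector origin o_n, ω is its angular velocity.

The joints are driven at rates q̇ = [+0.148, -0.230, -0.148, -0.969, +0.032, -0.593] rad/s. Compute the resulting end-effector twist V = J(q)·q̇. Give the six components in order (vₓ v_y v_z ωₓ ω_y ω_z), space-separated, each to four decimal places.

o_n = [0.3926, 0.4646, -0.7173]
J₁: ẑ×o_n = [-0.4646, 0.3926, 0.0000], ω = ẑ
J2: z=[-0.8480, 0.5299, 0.0000] o=[0.2120, 0.3392, 0.1600] → [-0.4649, -0.7440, -0.2020, -0.8480, 0.5299, 0.0000]
J3: z=[-0.0829, -0.1327, -0.9877] o=[0.3166, 0.5067, 0.1287] → [0.0706, -0.1452, 0.0136, -0.0829, -0.1327, -0.9877]
J4: z=[0.9640, -0.2619, -0.0457] o=[0.3949, 0.8031, 0.0823] → [0.1939, 0.7709, -0.3269, 0.9640, -0.2619, -0.0457]
J5: z=[-0.1981, -0.5929, -0.7806] o=[0.4889, 1.2067, -0.2481] → [-0.3011, -0.0178, 0.0899, -0.1981, -0.5929, -0.7806]
J6: z=[-0.9567, -0.0565, 0.2857] o=[0.4426, 0.7653, -0.4904] → [0.0987, -0.2313, 0.2848, -0.9567, -0.0565, 0.2857]
V = J·q̇ = [-0.2284, -0.3597, 0.1952, -0.1659, 0.1660, 0.1441]

-0.2284 -0.3597 0.1952 -0.1659 0.1660 0.1441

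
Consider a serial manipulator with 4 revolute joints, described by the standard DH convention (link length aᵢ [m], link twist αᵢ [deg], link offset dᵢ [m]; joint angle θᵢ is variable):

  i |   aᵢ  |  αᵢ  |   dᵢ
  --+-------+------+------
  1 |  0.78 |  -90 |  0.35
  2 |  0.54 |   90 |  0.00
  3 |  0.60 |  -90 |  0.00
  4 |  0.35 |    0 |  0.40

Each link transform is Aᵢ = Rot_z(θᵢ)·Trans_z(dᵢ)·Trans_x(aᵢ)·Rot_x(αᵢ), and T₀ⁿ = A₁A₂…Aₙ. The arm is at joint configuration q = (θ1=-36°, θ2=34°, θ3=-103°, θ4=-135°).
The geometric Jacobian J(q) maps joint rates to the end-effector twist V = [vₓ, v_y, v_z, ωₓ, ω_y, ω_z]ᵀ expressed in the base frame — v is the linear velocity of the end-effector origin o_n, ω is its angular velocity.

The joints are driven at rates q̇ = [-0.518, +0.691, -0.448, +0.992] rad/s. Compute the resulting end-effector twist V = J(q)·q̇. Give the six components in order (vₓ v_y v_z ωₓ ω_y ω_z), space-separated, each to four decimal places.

o_n = [1.0586, -1.3049, 0.0796]
J₁: ẑ×o_n = [1.3049, 1.0586, -0.0000], ω = ẑ
J2: z=[0.5878, 0.8090, 0.0000] o=[0.6310, -0.4585, 0.3500] → [-0.2187, 0.1589, -0.8434, 0.5878, 0.8090, 0.0000]
J3: z=[0.4524, -0.3287, 0.8290] o=[0.9932, -0.7216, 0.0480] → [0.4732, 0.0399, -0.2424, 0.4524, -0.3287, 0.8290]
J4: z=[0.5213, -0.6568, -0.5449] o=[0.5591, -1.1288, 0.1235] → [-0.0671, -0.2493, 0.2363, 0.5213, -0.6568, -0.5449]
V = J·q̇ = [-1.1057, -0.7037, -0.2398, 0.7206, 0.0547, -1.4299]

-1.1057 -0.7037 -0.2398 0.7206 0.0547 -1.4299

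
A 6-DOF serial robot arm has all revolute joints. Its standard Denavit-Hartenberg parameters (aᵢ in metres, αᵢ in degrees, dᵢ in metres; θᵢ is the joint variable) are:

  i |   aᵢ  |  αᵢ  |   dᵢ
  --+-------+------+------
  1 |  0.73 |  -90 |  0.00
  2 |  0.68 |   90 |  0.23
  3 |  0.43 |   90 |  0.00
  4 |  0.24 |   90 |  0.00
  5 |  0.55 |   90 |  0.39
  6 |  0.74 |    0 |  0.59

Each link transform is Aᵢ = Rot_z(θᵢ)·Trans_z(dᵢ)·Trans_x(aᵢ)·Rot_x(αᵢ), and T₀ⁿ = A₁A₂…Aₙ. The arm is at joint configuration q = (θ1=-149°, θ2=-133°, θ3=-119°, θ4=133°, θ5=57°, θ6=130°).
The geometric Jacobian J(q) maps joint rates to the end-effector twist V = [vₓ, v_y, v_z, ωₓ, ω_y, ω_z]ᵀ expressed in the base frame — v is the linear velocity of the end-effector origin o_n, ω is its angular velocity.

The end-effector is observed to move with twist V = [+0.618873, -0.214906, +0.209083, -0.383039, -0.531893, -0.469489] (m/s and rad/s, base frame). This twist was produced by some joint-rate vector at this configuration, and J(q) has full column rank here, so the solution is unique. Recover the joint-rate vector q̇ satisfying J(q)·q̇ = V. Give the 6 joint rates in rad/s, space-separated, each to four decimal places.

0.5070 0.3360 0.4210 0.5820 0.3150 -0.6690

o_n = [0.2815, 0.6606, -0.3819]
J₁: ẑ×o_n = [-0.6606, 0.2815, 0.0000], ω = ẑ
J2: z=[0.5150, -0.8572, 0.0000] o=[-0.6257, -0.3760, 0.0000] → [0.3274, 0.1967, 1.3115, 0.5150, -0.8572, 0.0000]
J3: z=[0.6269, 0.3767, -0.6820] o=[-0.1098, -0.3343, 0.4973] → [0.3473, 0.2844, 0.4763, 0.6269, 0.3767, -0.6820]
J4: z=[-0.2616, -0.7228, -0.6397] o=[-0.4253, -0.0851, 0.3449] → [1.0023, -0.6422, 0.3158, -0.2616, -0.7228, -0.6397]
J5: z=[-0.1092, 0.6806, -0.7244] o=[-0.1952, -0.1138, 0.2832] → [0.1083, -0.4179, -0.4090, -0.1092, 0.6806, -0.7244]
J6: z=[0.9467, 0.2933, 0.1329] o=[-0.0711, -0.2176, -0.3714] → [-0.1198, 0.0568, 0.7280, 0.9467, 0.2933, 0.1329]
q̇ = J⁺·V = [0.5070, 0.3360, 0.4210, 0.5820, 0.3150, -0.6690]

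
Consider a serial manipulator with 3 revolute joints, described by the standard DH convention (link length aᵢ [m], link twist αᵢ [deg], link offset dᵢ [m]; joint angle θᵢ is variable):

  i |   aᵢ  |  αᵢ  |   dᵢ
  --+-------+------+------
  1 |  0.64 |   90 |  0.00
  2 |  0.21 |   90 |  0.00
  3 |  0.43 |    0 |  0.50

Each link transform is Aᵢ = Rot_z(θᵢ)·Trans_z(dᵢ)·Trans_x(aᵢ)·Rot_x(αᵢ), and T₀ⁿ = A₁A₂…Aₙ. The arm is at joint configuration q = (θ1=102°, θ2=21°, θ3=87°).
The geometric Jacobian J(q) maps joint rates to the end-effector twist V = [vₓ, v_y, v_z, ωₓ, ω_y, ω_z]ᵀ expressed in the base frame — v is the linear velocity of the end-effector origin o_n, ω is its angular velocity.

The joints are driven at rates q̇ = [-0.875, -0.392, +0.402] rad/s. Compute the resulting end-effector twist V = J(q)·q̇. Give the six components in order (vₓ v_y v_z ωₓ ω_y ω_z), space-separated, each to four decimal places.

o_n = [0.2046, 1.1029, -0.3835]
J₁: ẑ×o_n = [-1.1029, 0.2046, 0.0000], ω = ẑ
J2: z=[0.9781, 0.2079, 0.0000] o=[-0.1331, 0.6260, 0.0000] → [-0.0797, 0.3751, 0.3962, 0.9781, 0.2079, 0.0000]
J3: z=[-0.0745, 0.3505, -0.9336] o=[-0.1738, 0.8178, 0.0753] → [0.1054, -0.3875, -0.1539, -0.0745, 0.3505, -0.9336]
V = J·q̇ = [1.0386, -0.4818, -0.2172, -0.4134, 0.0594, -1.2503]

1.0386 -0.4818 -0.2172 -0.4134 0.0594 -1.2503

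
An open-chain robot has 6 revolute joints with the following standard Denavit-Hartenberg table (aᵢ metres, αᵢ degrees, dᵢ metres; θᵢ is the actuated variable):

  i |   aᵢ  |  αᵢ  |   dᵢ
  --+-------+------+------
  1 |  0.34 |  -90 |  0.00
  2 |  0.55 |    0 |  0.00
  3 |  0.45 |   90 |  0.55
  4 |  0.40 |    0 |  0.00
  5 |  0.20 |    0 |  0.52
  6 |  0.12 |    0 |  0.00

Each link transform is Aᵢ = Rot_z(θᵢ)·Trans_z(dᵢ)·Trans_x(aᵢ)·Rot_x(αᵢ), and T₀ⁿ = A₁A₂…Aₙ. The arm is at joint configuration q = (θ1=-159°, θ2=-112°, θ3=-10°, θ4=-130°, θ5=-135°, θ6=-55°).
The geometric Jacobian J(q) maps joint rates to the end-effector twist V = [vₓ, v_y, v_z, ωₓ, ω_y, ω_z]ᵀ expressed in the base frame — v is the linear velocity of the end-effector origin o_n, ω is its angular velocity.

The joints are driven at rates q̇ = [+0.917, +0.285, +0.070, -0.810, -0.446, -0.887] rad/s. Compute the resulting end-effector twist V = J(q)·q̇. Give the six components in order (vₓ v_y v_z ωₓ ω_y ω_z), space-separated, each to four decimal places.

o_n = [0.6052, -0.3246, 0.4611]
J₁: ẑ×o_n = [0.3246, 0.6052, -0.0000], ω = ẑ
J2: z=[0.3584, -0.9336, 0.0000] o=[-0.3174, -0.1218, 0.0000] → [-0.4305, -0.1653, 0.7887, 0.3584, -0.9336, 0.0000]
J3: z=[0.3584, -0.9336, 0.0000] o=[-0.1251, -0.0480, 0.5100] → [0.0456, 0.0175, 0.5827, 0.3584, -0.9336, 0.0000]
J4: z=[0.7917, 0.3039, -0.5299] o=[0.2947, -0.4760, 0.8916] → [-0.0506, 0.1762, 0.0255, 0.7917, 0.3039, -0.5299]
J5: z=[0.7917, 0.3039, -0.5299] o=[0.0576, -0.2388, 0.6735] → [-0.1100, -0.1220, -0.2344, 0.7917, 0.3039, -0.5299]
J6: z=[0.7917, 0.3039, -0.5299] o=[0.5321, -0.2701, 0.3832] → [-0.0052, -0.1005, -0.0654, 0.7917, 0.3039, -0.5299]
V = J·q̇ = [0.2728, 0.5100, 0.4075, -1.5694, -0.9827, 2.0526]

0.2728 0.5100 0.4075 -1.5694 -0.9827 2.0526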